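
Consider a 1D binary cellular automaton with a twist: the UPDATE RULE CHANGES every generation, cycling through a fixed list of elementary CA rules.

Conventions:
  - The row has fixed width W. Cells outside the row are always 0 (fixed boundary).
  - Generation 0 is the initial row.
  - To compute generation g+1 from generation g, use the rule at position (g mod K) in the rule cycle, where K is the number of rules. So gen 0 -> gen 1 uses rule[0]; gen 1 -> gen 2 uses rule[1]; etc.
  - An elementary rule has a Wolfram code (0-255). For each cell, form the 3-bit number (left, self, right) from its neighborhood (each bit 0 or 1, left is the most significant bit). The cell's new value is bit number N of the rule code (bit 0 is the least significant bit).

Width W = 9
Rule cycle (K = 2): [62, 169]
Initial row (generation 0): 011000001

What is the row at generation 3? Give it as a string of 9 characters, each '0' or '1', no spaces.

Answer: 111111111

Derivation:
Gen 0: 011000001
Gen 1 (rule 62): 110100011
Gen 2 (rule 169): 101001010
Gen 3 (rule 62): 111111111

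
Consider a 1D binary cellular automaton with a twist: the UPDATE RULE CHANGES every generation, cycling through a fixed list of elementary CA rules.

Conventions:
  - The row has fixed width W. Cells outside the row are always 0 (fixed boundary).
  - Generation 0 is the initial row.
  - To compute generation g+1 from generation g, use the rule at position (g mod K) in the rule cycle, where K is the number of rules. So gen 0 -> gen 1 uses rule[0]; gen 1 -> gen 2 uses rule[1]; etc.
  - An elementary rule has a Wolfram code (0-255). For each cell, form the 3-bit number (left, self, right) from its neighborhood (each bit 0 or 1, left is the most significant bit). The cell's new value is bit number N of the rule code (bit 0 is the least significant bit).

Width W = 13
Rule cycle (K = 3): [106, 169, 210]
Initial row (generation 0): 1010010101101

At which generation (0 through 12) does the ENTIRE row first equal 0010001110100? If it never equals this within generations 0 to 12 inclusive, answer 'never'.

Gen 0: 1010010101101
Gen 1 (rule 106): 0100101011110
Gen 2 (rule 169): 0000010111100
Gen 3 (rule 210): 0000100011110
Gen 4 (rule 106): 0001000110010
Gen 5 (rule 169): 1100010100000
Gen 6 (rule 210): 0110100010000
Gen 7 (rule 106): 1111000100000
Gen 8 (rule 169): 1110010001111
Gen 9 (rule 210): 0111101010111
Gen 10 (rule 106): 1100110101101
Gen 11 (rule 169): 1000101011010
Gen 12 (rule 210): 0101000001001

Answer: never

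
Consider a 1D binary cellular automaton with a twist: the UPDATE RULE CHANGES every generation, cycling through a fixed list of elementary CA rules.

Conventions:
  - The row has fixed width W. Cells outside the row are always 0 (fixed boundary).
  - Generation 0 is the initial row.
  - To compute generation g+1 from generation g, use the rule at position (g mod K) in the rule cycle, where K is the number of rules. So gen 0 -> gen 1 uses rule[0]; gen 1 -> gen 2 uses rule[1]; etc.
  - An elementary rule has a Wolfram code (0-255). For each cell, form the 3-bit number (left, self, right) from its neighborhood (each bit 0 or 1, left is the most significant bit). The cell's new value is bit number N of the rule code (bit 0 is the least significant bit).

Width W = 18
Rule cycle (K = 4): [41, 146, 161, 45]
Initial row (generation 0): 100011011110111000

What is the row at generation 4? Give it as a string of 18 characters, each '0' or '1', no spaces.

Gen 0: 100011011110111000
Gen 1 (rule 41): 001010110001100011
Gen 2 (rule 146): 010000001010010100
Gen 3 (rule 161): 000111100100001001
Gen 4 (rule 45): 110100000101101001

Answer: 110100000101101001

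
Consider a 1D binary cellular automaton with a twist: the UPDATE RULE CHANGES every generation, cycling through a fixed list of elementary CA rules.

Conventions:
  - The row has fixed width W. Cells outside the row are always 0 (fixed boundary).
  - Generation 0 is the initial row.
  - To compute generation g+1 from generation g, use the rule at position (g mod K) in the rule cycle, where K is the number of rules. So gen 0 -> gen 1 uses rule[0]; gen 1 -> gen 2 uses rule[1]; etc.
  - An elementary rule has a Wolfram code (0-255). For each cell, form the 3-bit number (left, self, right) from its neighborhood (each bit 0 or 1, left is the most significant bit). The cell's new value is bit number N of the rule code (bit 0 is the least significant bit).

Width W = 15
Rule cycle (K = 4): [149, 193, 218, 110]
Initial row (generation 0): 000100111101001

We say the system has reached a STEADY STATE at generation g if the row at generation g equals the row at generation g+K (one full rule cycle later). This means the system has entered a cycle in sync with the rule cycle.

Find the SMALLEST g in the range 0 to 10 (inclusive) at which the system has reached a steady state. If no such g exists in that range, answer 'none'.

Gen 0: 000100111101001
Gen 1 (rule 149): 110110011001101
Gen 2 (rule 193): 010010001000100
Gen 3 (rule 218): 101101010101010
Gen 4 (rule 110): 111111111111110
Gen 5 (rule 149): 011111111111101
Gen 6 (rule 193): 001111111111100
Gen 7 (rule 218): 011111111111110
Gen 8 (rule 110): 110000000000010
Gen 9 (rule 149): 001111111111011
Gen 10 (rule 193): 100111111111001
Gen 11 (rule 218): 011111111111110
Gen 12 (rule 110): 110000000000010
Gen 13 (rule 149): 001111111111011
Gen 14 (rule 193): 100111111111001

Answer: 7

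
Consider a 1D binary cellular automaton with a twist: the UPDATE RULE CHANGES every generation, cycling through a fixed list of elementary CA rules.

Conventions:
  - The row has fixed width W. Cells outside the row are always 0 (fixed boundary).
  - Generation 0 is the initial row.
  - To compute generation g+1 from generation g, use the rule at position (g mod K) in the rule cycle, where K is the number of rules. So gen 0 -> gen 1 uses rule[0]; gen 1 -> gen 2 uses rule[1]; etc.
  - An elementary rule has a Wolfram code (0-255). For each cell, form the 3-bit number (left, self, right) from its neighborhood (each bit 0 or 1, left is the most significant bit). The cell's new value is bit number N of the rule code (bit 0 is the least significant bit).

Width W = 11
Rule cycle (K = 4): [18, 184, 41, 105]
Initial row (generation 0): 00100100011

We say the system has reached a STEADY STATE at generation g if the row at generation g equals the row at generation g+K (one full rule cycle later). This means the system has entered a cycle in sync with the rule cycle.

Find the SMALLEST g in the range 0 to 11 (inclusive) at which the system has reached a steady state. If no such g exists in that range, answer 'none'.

Answer: 10

Derivation:
Gen 0: 00100100011
Gen 1 (rule 18): 01011010100
Gen 2 (rule 184): 00110101010
Gen 3 (rule 41): 10101010100
Gen 4 (rule 105): 01010101001
Gen 5 (rule 18): 10000000110
Gen 6 (rule 184): 01000000101
Gen 7 (rule 41): 00011110010
Gen 8 (rule 105): 11010010000
Gen 9 (rule 18): 00001101000
Gen 10 (rule 184): 00001010100
Gen 11 (rule 41): 11100101001
Gen 12 (rule 105): 10100010000
Gen 13 (rule 18): 00010101000
Gen 14 (rule 184): 00001010100
Gen 15 (rule 41): 11100101001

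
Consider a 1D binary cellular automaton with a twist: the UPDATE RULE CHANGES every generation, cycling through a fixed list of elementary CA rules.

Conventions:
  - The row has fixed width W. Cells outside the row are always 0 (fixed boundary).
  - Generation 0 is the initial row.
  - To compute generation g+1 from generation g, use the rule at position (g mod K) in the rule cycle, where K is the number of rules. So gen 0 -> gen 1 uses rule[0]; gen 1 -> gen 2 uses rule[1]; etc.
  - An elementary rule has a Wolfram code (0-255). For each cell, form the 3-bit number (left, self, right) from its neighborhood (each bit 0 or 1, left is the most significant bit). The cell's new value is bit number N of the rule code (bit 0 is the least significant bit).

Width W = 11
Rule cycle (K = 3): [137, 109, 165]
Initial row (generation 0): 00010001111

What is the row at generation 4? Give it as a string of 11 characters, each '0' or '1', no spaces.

Answer: 10110000100

Derivation:
Gen 0: 00010001111
Gen 1 (rule 137): 11000101110
Gen 2 (rule 109): 11010111010
Gen 3 (rule 165): 00111010110
Gen 4 (rule 137): 10110000100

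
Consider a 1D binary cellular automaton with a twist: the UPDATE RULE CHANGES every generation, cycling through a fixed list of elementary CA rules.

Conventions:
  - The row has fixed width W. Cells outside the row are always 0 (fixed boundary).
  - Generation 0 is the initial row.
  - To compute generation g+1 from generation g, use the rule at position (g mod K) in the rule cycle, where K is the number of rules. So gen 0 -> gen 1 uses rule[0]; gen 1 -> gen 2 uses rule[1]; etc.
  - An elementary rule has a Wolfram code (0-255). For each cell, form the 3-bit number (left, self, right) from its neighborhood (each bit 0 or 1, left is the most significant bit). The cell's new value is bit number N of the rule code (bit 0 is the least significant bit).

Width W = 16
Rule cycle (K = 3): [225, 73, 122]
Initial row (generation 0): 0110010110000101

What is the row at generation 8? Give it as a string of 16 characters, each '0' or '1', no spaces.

Answer: 1101000100000011

Derivation:
Gen 0: 0110010110000101
Gen 1 (rule 225): 0010001010110010
Gen 2 (rule 73): 1000100000110000
Gen 3 (rule 122): 0101010001111000
Gen 4 (rule 225): 0010100100111011
Gen 5 (rule 73): 1000000000101011
Gen 6 (rule 122): 0100000001010111
Gen 7 (rule 225): 0001111100101011
Gen 8 (rule 73): 1101000100000011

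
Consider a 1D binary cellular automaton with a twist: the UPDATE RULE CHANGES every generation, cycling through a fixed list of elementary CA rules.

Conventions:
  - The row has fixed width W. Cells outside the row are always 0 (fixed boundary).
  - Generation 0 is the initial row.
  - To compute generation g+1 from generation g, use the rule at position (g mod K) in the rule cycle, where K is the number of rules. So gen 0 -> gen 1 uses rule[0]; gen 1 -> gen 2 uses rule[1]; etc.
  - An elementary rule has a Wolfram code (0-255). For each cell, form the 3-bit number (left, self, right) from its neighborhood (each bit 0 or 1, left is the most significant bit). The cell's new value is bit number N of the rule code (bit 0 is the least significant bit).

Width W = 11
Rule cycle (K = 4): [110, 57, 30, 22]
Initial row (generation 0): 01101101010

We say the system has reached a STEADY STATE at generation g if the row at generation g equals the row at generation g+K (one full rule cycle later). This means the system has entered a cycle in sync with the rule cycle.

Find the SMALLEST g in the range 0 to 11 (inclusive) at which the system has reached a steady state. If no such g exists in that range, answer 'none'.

Gen 0: 01101101010
Gen 1 (rule 110): 11111111110
Gen 2 (rule 57): 10000000001
Gen 3 (rule 30): 11000000011
Gen 4 (rule 22): 00100000100
Gen 5 (rule 110): 01100001100
Gen 6 (rule 57): 01011101011
Gen 7 (rule 30): 11010001010
Gen 8 (rule 22): 00011011011
Gen 9 (rule 110): 00111111111
Gen 10 (rule 57): 10100000000
Gen 11 (rule 30): 10110000000
Gen 12 (rule 22): 10001000000
Gen 13 (rule 110): 10011000000
Gen 14 (rule 57): 01010111111
Gen 15 (rule 30): 11010100000

Answer: none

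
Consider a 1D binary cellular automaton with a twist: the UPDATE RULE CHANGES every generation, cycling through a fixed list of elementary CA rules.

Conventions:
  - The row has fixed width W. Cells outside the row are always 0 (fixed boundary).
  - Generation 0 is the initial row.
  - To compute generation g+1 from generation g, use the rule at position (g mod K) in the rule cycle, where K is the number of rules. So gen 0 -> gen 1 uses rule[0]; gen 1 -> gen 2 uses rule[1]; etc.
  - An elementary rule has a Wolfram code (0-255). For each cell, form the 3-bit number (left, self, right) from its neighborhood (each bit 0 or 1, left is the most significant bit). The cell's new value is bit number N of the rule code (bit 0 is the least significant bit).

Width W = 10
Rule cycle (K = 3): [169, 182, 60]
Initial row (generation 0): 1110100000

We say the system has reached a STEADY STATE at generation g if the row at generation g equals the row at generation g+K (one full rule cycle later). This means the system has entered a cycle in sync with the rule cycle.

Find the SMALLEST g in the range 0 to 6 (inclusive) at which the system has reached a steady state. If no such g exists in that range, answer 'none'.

Gen 0: 1110100000
Gen 1 (rule 169): 1101001111
Gen 2 (rule 182): 0011110110
Gen 3 (rule 60): 0010001101
Gen 4 (rule 169): 1000101010
Gen 5 (rule 182): 1101111111
Gen 6 (rule 60): 1011000000
Gen 7 (rule 169): 0110011111
Gen 8 (rule 182): 1001101110
Gen 9 (rule 60): 1101011001

Answer: none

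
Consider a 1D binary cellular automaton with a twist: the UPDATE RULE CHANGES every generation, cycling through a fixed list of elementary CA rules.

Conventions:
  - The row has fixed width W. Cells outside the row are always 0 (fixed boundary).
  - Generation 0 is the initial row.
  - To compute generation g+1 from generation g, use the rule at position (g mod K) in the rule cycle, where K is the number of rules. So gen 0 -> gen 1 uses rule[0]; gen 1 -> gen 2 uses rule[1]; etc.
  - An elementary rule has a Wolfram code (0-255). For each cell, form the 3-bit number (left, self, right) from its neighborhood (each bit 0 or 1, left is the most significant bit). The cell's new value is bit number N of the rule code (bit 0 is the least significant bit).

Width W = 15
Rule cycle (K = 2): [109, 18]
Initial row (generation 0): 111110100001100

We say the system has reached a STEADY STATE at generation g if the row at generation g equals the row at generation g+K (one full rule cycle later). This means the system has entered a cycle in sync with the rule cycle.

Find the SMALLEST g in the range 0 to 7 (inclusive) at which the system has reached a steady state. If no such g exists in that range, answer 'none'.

Answer: 6

Derivation:
Gen 0: 111110100001100
Gen 1 (rule 109): 100011101101101
Gen 2 (rule 18): 010100000000000
Gen 3 (rule 109): 011101111111111
Gen 4 (rule 18): 100000000000000
Gen 5 (rule 109): 101111111111111
Gen 6 (rule 18): 000000000000000
Gen 7 (rule 109): 111111111111111
Gen 8 (rule 18): 000000000000000
Gen 9 (rule 109): 111111111111111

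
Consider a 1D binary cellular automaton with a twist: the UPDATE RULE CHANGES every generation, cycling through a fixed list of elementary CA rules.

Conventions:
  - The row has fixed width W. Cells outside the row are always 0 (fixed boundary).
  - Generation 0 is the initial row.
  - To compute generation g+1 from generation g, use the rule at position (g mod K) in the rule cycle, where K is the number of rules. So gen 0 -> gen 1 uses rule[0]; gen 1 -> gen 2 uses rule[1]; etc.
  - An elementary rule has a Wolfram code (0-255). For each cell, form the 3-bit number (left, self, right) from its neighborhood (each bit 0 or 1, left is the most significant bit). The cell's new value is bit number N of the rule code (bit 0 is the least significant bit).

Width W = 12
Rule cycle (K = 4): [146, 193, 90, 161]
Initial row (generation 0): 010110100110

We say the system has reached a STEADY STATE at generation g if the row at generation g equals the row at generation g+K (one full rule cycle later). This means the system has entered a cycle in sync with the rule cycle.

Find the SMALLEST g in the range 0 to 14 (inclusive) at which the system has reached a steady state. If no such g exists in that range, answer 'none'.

Gen 0: 010110100110
Gen 1 (rule 146): 100000011001
Gen 2 (rule 193): 001111001000
Gen 3 (rule 90): 011001110100
Gen 4 (rule 161): 000000101001
Gen 5 (rule 146): 000001000110
Gen 6 (rule 193): 111100010010
Gen 7 (rule 90): 100110101101
Gen 8 (rule 161): 000001010010
Gen 9 (rule 146): 000010001101
Gen 10 (rule 193): 111000100100
Gen 11 (rule 90): 101101011010
Gen 12 (rule 161): 010010100100
Gen 13 (rule 146): 101100011010
Gen 14 (rule 193): 000101001000
Gen 15 (rule 90): 001000110100
Gen 16 (rule 161): 100010001001
Gen 17 (rule 146): 010101010110
Gen 18 (rule 193): 000000000010

Answer: none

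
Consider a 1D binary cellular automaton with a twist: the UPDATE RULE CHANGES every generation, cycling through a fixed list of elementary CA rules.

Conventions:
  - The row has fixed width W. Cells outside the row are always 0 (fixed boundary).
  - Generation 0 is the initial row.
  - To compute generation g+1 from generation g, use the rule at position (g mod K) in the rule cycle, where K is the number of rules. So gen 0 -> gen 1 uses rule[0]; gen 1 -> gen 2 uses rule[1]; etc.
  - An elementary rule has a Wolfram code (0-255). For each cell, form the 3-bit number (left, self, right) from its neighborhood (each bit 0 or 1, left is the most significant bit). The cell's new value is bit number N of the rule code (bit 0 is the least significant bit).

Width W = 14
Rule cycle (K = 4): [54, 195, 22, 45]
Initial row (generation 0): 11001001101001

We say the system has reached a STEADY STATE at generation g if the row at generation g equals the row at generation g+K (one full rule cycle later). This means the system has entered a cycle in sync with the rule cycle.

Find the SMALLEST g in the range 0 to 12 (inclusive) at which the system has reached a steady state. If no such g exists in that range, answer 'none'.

Gen 0: 11001001101001
Gen 1 (rule 54): 00111110011111
Gen 2 (rule 195): 11011110101111
Gen 3 (rule 22): 00000000100000
Gen 4 (rule 45): 11111110101111
Gen 5 (rule 54): 00000001110000
Gen 6 (rule 195): 11111110110111
Gen 7 (rule 22): 00000000000000
Gen 8 (rule 45): 11111111111111
Gen 9 (rule 54): 00000000000000
Gen 10 (rule 195): 11111111111111
Gen 11 (rule 22): 00000000000000
Gen 12 (rule 45): 11111111111111
Gen 13 (rule 54): 00000000000000
Gen 14 (rule 195): 11111111111111
Gen 15 (rule 22): 00000000000000
Gen 16 (rule 45): 11111111111111

Answer: 7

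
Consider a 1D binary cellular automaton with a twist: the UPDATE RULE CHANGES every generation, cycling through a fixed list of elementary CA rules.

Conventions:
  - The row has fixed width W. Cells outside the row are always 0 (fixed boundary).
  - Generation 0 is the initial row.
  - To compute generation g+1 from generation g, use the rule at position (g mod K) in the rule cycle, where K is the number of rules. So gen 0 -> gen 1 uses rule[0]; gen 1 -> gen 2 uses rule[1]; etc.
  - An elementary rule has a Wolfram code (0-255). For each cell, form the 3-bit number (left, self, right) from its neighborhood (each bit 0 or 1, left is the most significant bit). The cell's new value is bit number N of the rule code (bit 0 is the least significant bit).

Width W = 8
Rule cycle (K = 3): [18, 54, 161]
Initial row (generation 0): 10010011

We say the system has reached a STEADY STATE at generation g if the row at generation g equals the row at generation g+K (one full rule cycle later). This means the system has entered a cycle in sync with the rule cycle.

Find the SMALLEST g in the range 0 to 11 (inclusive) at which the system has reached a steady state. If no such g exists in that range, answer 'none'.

Gen 0: 10010011
Gen 1 (rule 18): 01101100
Gen 2 (rule 54): 10010010
Gen 3 (rule 161): 00000000
Gen 4 (rule 18): 00000000
Gen 5 (rule 54): 00000000
Gen 6 (rule 161): 11111111
Gen 7 (rule 18): 00000000
Gen 8 (rule 54): 00000000
Gen 9 (rule 161): 11111111
Gen 10 (rule 18): 00000000
Gen 11 (rule 54): 00000000
Gen 12 (rule 161): 11111111
Gen 13 (rule 18): 00000000
Gen 14 (rule 54): 00000000

Answer: 4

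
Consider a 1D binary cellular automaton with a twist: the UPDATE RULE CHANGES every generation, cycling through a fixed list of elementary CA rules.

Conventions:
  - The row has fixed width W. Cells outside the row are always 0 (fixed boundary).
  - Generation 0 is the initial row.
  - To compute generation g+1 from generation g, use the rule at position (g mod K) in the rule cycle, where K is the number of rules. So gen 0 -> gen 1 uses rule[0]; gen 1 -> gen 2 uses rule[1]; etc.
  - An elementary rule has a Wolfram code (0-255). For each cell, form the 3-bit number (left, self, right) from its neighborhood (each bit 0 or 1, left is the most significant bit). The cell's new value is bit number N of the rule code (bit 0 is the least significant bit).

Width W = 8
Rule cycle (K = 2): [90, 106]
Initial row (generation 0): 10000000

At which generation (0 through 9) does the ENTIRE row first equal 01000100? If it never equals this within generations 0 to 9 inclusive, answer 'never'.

Gen 0: 10000000
Gen 1 (rule 90): 01000000
Gen 2 (rule 106): 10000000
Gen 3 (rule 90): 01000000
Gen 4 (rule 106): 10000000
Gen 5 (rule 90): 01000000
Gen 6 (rule 106): 10000000
Gen 7 (rule 90): 01000000
Gen 8 (rule 106): 10000000
Gen 9 (rule 90): 01000000

Answer: never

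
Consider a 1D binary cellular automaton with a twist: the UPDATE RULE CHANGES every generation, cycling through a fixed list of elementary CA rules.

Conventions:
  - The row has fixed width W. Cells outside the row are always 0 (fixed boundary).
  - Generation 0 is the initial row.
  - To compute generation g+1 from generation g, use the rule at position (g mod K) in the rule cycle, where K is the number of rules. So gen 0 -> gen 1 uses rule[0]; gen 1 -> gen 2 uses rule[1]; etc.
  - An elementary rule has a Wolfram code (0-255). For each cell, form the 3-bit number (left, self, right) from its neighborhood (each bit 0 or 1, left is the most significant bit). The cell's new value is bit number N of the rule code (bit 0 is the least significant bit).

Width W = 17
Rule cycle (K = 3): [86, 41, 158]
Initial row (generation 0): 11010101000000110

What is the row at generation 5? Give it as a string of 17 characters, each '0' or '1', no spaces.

Gen 0: 11010101000000110
Gen 1 (rule 86): 01010101100001011
Gen 2 (rule 41): 00101011001100110
Gen 3 (rule 158): 01101010111011101
Gen 4 (rule 86): 10101010001000101
Gen 5 (rule 41): 01010100100010010

Answer: 01010100100010010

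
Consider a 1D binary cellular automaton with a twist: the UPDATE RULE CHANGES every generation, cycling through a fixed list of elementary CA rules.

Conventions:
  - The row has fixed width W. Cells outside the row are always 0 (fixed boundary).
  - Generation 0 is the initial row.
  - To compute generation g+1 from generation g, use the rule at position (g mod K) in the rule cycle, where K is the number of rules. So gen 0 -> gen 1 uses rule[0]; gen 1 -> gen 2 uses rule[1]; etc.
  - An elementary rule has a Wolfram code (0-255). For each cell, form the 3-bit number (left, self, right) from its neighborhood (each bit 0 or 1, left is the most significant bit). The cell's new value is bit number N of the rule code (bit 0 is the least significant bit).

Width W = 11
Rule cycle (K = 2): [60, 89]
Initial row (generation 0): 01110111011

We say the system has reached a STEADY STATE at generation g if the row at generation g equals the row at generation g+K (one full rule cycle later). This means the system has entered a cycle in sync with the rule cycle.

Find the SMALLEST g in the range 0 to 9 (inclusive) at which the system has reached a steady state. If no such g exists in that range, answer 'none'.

Answer: none

Derivation:
Gen 0: 01110111011
Gen 1 (rule 60): 01001100110
Gen 2 (rule 89): 00101110111
Gen 3 (rule 60): 00111001100
Gen 4 (rule 89): 10101101111
Gen 5 (rule 60): 11111011000
Gen 6 (rule 89): 10001011111
Gen 7 (rule 60): 11001110000
Gen 8 (rule 89): 11101011111
Gen 9 (rule 60): 10011110000
Gen 10 (rule 89): 01010011111
Gen 11 (rule 60): 01111010000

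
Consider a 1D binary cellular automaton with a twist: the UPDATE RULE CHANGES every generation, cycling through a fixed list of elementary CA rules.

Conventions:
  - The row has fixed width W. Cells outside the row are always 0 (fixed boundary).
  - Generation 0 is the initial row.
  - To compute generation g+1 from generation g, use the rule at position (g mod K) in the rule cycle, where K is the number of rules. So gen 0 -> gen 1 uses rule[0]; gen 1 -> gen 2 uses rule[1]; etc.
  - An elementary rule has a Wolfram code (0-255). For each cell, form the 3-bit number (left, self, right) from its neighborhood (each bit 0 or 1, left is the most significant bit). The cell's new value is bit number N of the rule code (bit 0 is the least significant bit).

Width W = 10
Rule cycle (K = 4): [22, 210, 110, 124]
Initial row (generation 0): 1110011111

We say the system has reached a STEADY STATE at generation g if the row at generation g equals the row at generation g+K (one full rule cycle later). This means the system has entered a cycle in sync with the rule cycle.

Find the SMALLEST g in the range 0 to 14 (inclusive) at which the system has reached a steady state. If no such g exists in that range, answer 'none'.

Answer: 13

Derivation:
Gen 0: 1110011111
Gen 1 (rule 22): 0001100000
Gen 2 (rule 210): 0010110000
Gen 3 (rule 110): 0111110000
Gen 4 (rule 124): 0100011000
Gen 5 (rule 22): 1110100100
Gen 6 (rule 210): 0110011010
Gen 7 (rule 110): 1110111110
Gen 8 (rule 124): 1011100011
Gen 9 (rule 22): 1000010100
Gen 10 (rule 210): 0100100010
Gen 11 (rule 110): 1101100110
Gen 12 (rule 124): 1111110111
Gen 13 (rule 22): 0000000000
Gen 14 (rule 210): 0000000000
Gen 15 (rule 110): 0000000000
Gen 16 (rule 124): 0000000000
Gen 17 (rule 22): 0000000000
Gen 18 (rule 210): 0000000000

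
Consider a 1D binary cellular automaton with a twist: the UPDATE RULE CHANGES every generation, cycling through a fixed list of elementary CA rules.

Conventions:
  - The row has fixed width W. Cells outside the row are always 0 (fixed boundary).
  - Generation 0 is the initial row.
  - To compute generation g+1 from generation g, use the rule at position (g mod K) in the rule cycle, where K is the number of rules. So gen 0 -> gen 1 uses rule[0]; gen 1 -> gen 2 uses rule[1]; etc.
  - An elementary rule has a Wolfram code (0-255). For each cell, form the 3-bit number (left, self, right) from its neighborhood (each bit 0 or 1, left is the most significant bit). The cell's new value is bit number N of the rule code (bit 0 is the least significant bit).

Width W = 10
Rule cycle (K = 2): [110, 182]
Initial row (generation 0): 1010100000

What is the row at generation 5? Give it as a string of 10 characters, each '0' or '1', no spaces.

Gen 0: 1010100000
Gen 1 (rule 110): 1111100000
Gen 2 (rule 182): 0111010000
Gen 3 (rule 110): 1101110000
Gen 4 (rule 182): 0010101000
Gen 5 (rule 110): 0111111000

Answer: 0111111000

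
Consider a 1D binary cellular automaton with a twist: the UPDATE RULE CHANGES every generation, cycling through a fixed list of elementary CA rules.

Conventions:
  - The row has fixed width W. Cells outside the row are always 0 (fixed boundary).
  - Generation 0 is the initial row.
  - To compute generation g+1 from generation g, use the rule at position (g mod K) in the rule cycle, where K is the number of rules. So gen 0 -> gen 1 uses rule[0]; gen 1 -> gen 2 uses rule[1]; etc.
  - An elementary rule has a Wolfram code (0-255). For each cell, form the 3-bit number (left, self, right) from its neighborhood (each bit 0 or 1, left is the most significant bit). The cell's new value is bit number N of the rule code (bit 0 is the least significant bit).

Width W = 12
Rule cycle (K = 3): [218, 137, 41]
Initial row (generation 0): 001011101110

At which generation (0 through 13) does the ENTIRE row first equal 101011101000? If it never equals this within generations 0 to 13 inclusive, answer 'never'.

Answer: never

Derivation:
Gen 0: 001011101110
Gen 1 (rule 218): 010011101111
Gen 2 (rule 137): 000011001110
Gen 3 (rule 41): 111010001000
Gen 4 (rule 218): 111001010100
Gen 5 (rule 137): 110000000001
Gen 6 (rule 41): 100111111100
Gen 7 (rule 218): 011111111110
Gen 8 (rule 137): 011111111100
Gen 9 (rule 41): 010000000001
Gen 10 (rule 218): 101000000010
Gen 11 (rule 137): 000011111000
Gen 12 (rule 41): 111010000011
Gen 13 (rule 218): 111001000111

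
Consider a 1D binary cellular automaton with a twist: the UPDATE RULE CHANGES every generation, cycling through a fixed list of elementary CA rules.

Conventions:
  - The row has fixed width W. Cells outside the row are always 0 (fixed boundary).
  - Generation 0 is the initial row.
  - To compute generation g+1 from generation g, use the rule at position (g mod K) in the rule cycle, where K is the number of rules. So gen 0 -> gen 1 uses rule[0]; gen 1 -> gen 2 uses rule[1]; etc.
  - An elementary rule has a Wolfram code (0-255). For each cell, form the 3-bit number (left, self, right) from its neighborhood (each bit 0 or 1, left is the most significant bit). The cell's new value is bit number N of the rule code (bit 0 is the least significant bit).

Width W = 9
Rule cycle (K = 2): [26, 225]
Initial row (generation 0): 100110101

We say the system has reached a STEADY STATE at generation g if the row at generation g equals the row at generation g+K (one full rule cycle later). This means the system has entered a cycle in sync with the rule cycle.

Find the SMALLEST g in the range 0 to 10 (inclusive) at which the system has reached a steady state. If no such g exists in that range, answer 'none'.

Answer: 6

Derivation:
Gen 0: 100110101
Gen 1 (rule 26): 011100000
Gen 2 (rule 225): 001101111
Gen 3 (rule 26): 011001000
Gen 4 (rule 225): 001000011
Gen 5 (rule 26): 010100110
Gen 6 (rule 225): 001000010
Gen 7 (rule 26): 010100101
Gen 8 (rule 225): 001000010
Gen 9 (rule 26): 010100101
Gen 10 (rule 225): 001000010
Gen 11 (rule 26): 010100101
Gen 12 (rule 225): 001000010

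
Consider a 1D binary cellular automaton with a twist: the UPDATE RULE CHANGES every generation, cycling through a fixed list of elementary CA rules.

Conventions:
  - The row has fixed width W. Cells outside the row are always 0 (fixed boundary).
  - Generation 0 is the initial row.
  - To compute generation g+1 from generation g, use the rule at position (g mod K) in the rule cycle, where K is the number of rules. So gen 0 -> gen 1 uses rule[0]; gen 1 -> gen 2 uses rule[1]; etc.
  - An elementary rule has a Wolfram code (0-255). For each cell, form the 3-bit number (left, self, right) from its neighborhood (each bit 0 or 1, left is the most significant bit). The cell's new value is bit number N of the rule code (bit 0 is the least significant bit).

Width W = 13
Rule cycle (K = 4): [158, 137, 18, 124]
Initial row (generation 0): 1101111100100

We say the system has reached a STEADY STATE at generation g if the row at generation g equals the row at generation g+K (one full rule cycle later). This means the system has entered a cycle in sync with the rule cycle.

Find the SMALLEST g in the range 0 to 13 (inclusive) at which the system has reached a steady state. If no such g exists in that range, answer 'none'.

Gen 0: 1101111100100
Gen 1 (rule 158): 1001111011110
Gen 2 (rule 137): 0001110011100
Gen 3 (rule 18): 0010001100010
Gen 4 (rule 124): 0011001110011
Gen 5 (rule 158): 0110111101110
Gen 6 (rule 137): 0100111001100
Gen 7 (rule 18): 1011000110010
Gen 8 (rule 124): 1111100111011
Gen 9 (rule 158): 1111011110010
Gen 10 (rule 137): 1110011100000
Gen 11 (rule 18): 0001100010000
Gen 12 (rule 124): 0001110011000
Gen 13 (rule 158): 0011101110100
Gen 14 (rule 137): 1011001100001
Gen 15 (rule 18): 0000110010010
Gen 16 (rule 124): 0000111011011
Gen 17 (rule 158): 0001110010010

Answer: none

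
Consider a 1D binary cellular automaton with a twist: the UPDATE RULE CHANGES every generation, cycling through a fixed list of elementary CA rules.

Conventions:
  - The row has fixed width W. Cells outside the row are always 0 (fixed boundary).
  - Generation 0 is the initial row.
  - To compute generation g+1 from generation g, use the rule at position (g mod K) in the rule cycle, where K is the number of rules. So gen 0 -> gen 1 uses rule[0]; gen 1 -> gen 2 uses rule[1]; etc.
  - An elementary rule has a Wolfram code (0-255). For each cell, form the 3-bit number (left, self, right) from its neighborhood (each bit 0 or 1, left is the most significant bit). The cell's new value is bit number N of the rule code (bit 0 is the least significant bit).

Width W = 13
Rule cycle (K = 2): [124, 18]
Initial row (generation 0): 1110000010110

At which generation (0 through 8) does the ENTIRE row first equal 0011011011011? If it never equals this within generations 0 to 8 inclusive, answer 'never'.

Answer: 7

Derivation:
Gen 0: 1110000010110
Gen 1 (rule 124): 1011000011111
Gen 2 (rule 18): 0000100100000
Gen 3 (rule 124): 0000110110000
Gen 4 (rule 18): 0001000001000
Gen 5 (rule 124): 0001100001100
Gen 6 (rule 18): 0010010010010
Gen 7 (rule 124): 0011011011011
Gen 8 (rule 18): 0100000000000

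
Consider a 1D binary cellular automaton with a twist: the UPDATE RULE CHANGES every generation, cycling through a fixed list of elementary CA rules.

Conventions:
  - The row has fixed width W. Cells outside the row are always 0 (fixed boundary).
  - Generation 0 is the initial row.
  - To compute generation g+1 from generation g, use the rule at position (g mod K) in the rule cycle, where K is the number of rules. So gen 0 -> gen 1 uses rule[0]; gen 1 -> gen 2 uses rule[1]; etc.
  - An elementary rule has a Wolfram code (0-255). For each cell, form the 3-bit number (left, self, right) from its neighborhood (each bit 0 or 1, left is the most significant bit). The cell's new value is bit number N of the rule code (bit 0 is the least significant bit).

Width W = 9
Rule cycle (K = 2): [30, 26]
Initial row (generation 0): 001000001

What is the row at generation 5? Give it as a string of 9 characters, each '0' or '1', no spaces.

Answer: 011100000

Derivation:
Gen 0: 001000001
Gen 1 (rule 30): 011100011
Gen 2 (rule 26): 110010110
Gen 3 (rule 30): 101110101
Gen 4 (rule 26): 001000000
Gen 5 (rule 30): 011100000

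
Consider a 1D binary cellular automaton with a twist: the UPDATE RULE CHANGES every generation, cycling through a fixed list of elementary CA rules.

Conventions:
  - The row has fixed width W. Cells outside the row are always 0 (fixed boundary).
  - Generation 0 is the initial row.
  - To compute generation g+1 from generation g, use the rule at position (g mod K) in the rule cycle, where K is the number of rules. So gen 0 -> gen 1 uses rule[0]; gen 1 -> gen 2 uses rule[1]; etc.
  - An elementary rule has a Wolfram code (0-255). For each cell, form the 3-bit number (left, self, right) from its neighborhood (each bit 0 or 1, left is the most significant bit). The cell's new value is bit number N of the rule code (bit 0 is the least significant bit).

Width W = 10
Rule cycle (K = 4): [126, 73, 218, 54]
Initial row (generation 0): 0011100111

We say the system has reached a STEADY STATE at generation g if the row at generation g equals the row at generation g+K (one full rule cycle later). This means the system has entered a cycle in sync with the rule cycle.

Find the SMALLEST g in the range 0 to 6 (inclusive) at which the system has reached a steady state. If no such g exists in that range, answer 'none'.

Gen 0: 0011100111
Gen 1 (rule 126): 0110111101
Gen 2 (rule 73): 0110100100
Gen 3 (rule 218): 1110011010
Gen 4 (rule 54): 0001100111
Gen 5 (rule 126): 0011111101
Gen 6 (rule 73): 1010000100
Gen 7 (rule 218): 0001001010
Gen 8 (rule 54): 0011111111
Gen 9 (rule 126): 0110000001
Gen 10 (rule 73): 0110111100

Answer: none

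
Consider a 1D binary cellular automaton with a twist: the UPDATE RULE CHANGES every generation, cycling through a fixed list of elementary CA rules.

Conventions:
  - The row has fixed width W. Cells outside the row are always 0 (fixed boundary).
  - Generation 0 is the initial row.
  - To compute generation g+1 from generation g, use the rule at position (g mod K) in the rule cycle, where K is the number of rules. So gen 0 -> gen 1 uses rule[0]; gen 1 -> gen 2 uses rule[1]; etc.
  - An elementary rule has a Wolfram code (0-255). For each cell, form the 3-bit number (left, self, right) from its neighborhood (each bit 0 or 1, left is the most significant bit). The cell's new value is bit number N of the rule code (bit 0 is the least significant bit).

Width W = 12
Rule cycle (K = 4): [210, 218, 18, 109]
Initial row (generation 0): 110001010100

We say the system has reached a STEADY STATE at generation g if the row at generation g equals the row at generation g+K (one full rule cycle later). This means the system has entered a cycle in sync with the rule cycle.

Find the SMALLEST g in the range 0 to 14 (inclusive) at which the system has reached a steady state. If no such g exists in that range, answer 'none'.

Gen 0: 110001010100
Gen 1 (rule 210): 011010000010
Gen 2 (rule 218): 111001000101
Gen 3 (rule 18): 000110101000
Gen 4 (rule 109): 110111111011
Gen 5 (rule 210): 010011111001
Gen 6 (rule 218): 101111111110
Gen 7 (rule 18): 000000000001
Gen 8 (rule 109): 111111111101
Gen 9 (rule 210): 011111111100
Gen 10 (rule 218): 111111111110
Gen 11 (rule 18): 000000000001
Gen 12 (rule 109): 111111111101
Gen 13 (rule 210): 011111111100
Gen 14 (rule 218): 111111111110
Gen 15 (rule 18): 000000000001
Gen 16 (rule 109): 111111111101
Gen 17 (rule 210): 011111111100
Gen 18 (rule 218): 111111111110

Answer: 7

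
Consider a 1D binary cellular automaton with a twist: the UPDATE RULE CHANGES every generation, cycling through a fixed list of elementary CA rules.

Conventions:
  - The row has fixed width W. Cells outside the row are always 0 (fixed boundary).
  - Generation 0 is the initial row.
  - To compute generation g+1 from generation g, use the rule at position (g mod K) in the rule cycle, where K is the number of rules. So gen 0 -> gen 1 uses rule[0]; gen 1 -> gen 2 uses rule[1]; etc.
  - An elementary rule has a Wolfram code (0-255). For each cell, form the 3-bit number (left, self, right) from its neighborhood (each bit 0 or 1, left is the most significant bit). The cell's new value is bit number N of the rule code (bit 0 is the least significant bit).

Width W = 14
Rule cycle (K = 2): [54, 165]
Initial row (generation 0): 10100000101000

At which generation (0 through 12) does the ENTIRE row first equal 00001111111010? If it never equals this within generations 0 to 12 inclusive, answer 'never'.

Answer: never

Derivation:
Gen 0: 10100000101000
Gen 1 (rule 54): 11110001111100
Gen 2 (rule 165): 01100100111001
Gen 3 (rule 54): 10011111000111
Gen 4 (rule 165): 10001110010010
Gen 5 (rule 54): 11010001111111
Gen 6 (rule 165): 00110100111110
Gen 7 (rule 54): 01001111000001
Gen 8 (rule 165): 01000110011101
Gen 9 (rule 54): 11101001100011
Gen 10 (rule 165): 01011000001000
Gen 11 (rule 54): 11100100011100
Gen 12 (rule 165): 01000101001001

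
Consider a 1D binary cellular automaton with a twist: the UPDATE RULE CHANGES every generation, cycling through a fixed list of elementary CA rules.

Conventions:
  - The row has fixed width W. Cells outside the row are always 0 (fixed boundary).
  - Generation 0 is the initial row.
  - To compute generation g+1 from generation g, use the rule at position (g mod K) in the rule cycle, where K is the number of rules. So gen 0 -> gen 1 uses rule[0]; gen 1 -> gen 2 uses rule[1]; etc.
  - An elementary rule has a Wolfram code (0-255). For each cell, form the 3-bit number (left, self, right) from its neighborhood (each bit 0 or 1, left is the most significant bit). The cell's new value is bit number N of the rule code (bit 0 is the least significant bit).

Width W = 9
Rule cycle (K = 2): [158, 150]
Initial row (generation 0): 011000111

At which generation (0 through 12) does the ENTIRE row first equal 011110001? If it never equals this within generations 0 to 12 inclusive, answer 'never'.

Gen 0: 011000111
Gen 1 (rule 158): 110101110
Gen 2 (rule 150): 000100101
Gen 3 (rule 158): 001111101
Gen 4 (rule 150): 010111001
Gen 5 (rule 158): 110110111
Gen 6 (rule 150): 000000010
Gen 7 (rule 158): 000000111
Gen 8 (rule 150): 000001010
Gen 9 (rule 158): 000011011
Gen 10 (rule 150): 000100000
Gen 11 (rule 158): 001110000
Gen 12 (rule 150): 010101000

Answer: never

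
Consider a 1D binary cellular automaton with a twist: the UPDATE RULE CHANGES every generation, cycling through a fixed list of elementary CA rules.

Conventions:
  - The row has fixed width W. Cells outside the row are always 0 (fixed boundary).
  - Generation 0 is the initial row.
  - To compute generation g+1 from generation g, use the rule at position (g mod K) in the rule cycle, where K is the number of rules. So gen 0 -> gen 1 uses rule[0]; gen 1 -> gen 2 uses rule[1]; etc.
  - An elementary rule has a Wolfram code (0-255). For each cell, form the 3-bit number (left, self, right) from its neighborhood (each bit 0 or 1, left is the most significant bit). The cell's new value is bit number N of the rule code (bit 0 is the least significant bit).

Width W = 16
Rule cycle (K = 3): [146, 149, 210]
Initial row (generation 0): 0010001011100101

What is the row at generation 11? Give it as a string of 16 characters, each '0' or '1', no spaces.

Gen 0: 0010001011100101
Gen 1 (rule 146): 0101010001011000
Gen 2 (rule 149): 0101011101000111
Gen 3 (rule 210): 1000001100101011
Gen 4 (rule 146): 0100010011000000
Gen 5 (rule 149): 0111011000111111
Gen 6 (rule 210): 1011001101011111
Gen 7 (rule 146): 0000110000001110
Gen 8 (rule 149): 1110001111100101
Gen 9 (rule 210): 0111010111111000
Gen 10 (rule 146): 1010000011110100
Gen 11 (rule 149): 1011111001100111

Answer: 1011111001100111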